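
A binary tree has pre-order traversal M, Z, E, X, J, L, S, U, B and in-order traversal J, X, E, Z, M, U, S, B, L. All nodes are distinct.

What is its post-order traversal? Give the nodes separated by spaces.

The first element of pre-order is the root; it splits in-order into left and right subtrees.
Root M: left subtree has 4 nodes {J, X, E, Z}, right has 4 {U, S, B, L}.
  Root Z: left subtree has 3 nodes {J, X, E}, right has 0 { }.
    Root E: left subtree has 2 nodes {J, X}, right has 0 { }.
      Root X: left subtree has 1 node {J}, right has 0 { }.
  Root L: left subtree has 3 nodes {U, S, B}, right has 0 { }.
    Root S: left subtree has 1 node {U}, right has 1 {B}.

J X E Z U B S L M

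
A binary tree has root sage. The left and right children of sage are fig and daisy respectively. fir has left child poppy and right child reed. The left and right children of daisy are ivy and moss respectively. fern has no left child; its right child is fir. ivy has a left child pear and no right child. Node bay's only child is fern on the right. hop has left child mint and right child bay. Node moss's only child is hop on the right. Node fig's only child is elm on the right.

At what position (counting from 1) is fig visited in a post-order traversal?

Post-order visits the left subtree, then the right subtree, then the node.
At sage: go left to fig.
  At fig: no left child.
  At fig: go right to elm.
    elm is a leaf — visit elm.
  Visit fig.
At sage: go right to daisy.
  At daisy: go left to ivy.
    At ivy: go left to pear.
      pear is a leaf — visit pear.
    At ivy: no right child.
    Visit ivy.
  At daisy: go right to moss.
    At moss: no left child.
    At moss: go right to hop.
      At hop: go left to mint.
        mint is a leaf — visit mint.
      At hop: go right to bay.
        At bay: no left child.
        At bay: go right to fern.
          At fern: no left child.
          At fern: go right to fir.
            At fir: go left to poppy.
              poppy is a leaf — visit poppy.
            At fir: go right to reed.
              reed is a leaf — visit reed.
            Visit fir.
          Visit fern.
        Visit bay.
      Visit hop.
    Visit moss.
  Visit daisy.
Visit sage.
Full post-order sequence: elm, fig, pear, ivy, mint, poppy, reed, fir, fern, bay, hop, moss, daisy, sage.

2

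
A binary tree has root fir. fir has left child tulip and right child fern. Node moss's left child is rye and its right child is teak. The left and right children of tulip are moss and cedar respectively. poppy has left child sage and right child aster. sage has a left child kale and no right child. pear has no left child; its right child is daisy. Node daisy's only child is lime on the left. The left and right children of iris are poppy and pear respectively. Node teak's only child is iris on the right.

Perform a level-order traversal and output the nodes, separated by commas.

Level-order visits nodes level by level from the root, left to right within each level.
Level 0: fir
Level 1: tulip, fern
Level 2: moss, cedar
Level 3: rye, teak
Level 4: iris
Level 5: poppy, pear
Level 6: sage, aster, daisy
Level 7: kale, lime

fir, tulip, fern, moss, cedar, rye, teak, iris, poppy, pear, sage, aster, daisy, kale, lime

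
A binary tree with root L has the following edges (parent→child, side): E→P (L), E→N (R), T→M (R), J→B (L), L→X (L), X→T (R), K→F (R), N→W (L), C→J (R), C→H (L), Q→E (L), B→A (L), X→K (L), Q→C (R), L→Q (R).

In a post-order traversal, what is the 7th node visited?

W

Post-order visits the left subtree, then the right subtree, then the node.
At L: go left to X.
  At X: go left to K.
    At K: no left child.
    At K: go right to F.
      F is a leaf — visit F.
    Visit K.
  At X: go right to T.
    At T: no left child.
    At T: go right to M.
      M is a leaf — visit M.
    Visit T.
  Visit X.
At L: go right to Q.
  At Q: go left to E.
    At E: go left to P.
      P is a leaf — visit P.
    At E: go right to N.
      At N: go left to W.
        W is a leaf — visit W.
      At N: no right child.
      Visit N.
    Visit E.
  At Q: go right to C.
    At C: go left to H.
      H is a leaf — visit H.
    At C: go right to J.
      At J: go left to B.
        At B: go left to A.
          A is a leaf — visit A.
        At B: no right child.
        Visit B.
      At J: no right child.
      Visit J.
    Visit C.
  Visit Q.
Visit L.
Full post-order sequence: F, K, M, T, X, P, W, N, E, H, A, B, J, C, Q, L.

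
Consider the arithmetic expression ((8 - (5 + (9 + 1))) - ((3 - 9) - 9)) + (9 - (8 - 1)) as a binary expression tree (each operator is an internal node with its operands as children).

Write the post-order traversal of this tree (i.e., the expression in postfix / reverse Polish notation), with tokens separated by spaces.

Post-order on an expression tree gives postfix notation: for each operator, emit left operand, right operand, then the operator.

8 5 9 1 + + - 3 9 - 9 - - 9 8 1 - - +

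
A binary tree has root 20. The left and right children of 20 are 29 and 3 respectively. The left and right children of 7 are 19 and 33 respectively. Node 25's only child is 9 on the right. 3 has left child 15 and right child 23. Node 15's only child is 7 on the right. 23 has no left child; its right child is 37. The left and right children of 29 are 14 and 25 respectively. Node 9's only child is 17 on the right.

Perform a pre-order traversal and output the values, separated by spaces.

20 29 14 25 9 17 3 15 7 19 33 23 37

Pre-order visits the node, then its left subtree, then its right subtree.
Visit 20.
At 20: go left to 29.
  Visit 29.
  At 29: go left to 14.
    14 is a leaf — visit 14.
  At 29: go right to 25.
    Visit 25.
    At 25: no left child.
    At 25: go right to 9.
      Visit 9.
      At 9: no left child.
      At 9: go right to 17.
        17 is a leaf — visit 17.
At 20: go right to 3.
  Visit 3.
  At 3: go left to 15.
    Visit 15.
    At 15: no left child.
    At 15: go right to 7.
      Visit 7.
      At 7: go left to 19.
        19 is a leaf — visit 19.
      At 7: go right to 33.
        33 is a leaf — visit 33.
  At 3: go right to 23.
    Visit 23.
    At 23: no left child.
    At 23: go right to 37.
      37 is a leaf — visit 37.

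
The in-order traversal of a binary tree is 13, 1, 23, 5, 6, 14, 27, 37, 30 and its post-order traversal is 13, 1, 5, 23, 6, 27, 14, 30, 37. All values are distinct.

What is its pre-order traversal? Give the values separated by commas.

37, 14, 6, 23, 1, 13, 5, 27, 30

The last element of post-order is the root; it splits in-order into left and right subtrees.
Root 37: left subtree has 7 nodes {13, 1, 23, 5, 6, 14, 27}, right has 1 {30}.
  Root 14: left subtree has 5 nodes {13, 1, 23, 5, 6}, right has 1 {27}.
    Root 6: left subtree has 4 nodes {13, 1, 23, 5}, right has 0 { }.
      Root 23: left subtree has 2 nodes {13, 1}, right has 1 {5}.
        Root 1: left subtree has 1 node {13}, right has 0 { }.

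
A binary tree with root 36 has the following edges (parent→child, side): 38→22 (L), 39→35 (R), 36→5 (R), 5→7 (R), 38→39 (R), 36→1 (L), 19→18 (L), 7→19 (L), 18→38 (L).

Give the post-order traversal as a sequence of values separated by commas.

Post-order visits the left subtree, then the right subtree, then the node.
At 36: go left to 1.
  1 is a leaf — visit 1.
At 36: go right to 5.
  At 5: no left child.
  At 5: go right to 7.
    At 7: go left to 19.
      At 19: go left to 18.
        At 18: go left to 38.
          At 38: go left to 22.
            22 is a leaf — visit 22.
          At 38: go right to 39.
            At 39: no left child.
            At 39: go right to 35.
              35 is a leaf — visit 35.
            Visit 39.
          Visit 38.
        At 18: no right child.
        Visit 18.
      At 19: no right child.
      Visit 19.
    At 7: no right child.
    Visit 7.
  Visit 5.
Visit 36.

1, 22, 35, 39, 38, 18, 19, 7, 5, 36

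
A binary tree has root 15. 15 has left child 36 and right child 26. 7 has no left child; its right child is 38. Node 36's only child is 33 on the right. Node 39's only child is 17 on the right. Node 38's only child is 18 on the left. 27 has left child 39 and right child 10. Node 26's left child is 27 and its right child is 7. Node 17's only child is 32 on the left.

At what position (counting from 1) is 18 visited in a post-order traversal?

8

Post-order visits the left subtree, then the right subtree, then the node.
At 15: go left to 36.
  At 36: no left child.
  At 36: go right to 33.
    33 is a leaf — visit 33.
  Visit 36.
At 15: go right to 26.
  At 26: go left to 27.
    At 27: go left to 39.
      At 39: no left child.
      At 39: go right to 17.
        At 17: go left to 32.
          32 is a leaf — visit 32.
        At 17: no right child.
        Visit 17.
      Visit 39.
    At 27: go right to 10.
      10 is a leaf — visit 10.
    Visit 27.
  At 26: go right to 7.
    At 7: no left child.
    At 7: go right to 38.
      At 38: go left to 18.
        18 is a leaf — visit 18.
      At 38: no right child.
      Visit 38.
    Visit 7.
  Visit 26.
Visit 15.
Full post-order sequence: 33, 36, 32, 17, 39, 10, 27, 18, 38, 7, 26, 15.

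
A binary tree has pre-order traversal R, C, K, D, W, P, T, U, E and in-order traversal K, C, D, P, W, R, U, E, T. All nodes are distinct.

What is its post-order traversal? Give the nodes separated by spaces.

K P W D C E U T R

The first element of pre-order is the root; it splits in-order into left and right subtrees.
Root R: left subtree has 5 nodes {K, C, D, P, W}, right has 3 {U, E, T}.
  Root C: left subtree has 1 node {K}, right has 3 {D, P, W}.
    Root D: left subtree has 0 nodes { }, right has 2 {P, W}.
      Root W: left subtree has 1 node {P}, right has 0 { }.
  Root T: left subtree has 2 nodes {U, E}, right has 0 { }.
    Root U: left subtree has 0 nodes { }, right has 1 {E}.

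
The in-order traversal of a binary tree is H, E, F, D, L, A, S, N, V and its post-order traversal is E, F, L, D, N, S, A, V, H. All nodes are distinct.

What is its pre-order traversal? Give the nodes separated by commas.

The last element of post-order is the root; it splits in-order into left and right subtrees.
Root H: left subtree has 0 nodes { }, right has 8 {E, F, D, L, A, S, N, V}.
  Root V: left subtree has 7 nodes {E, F, D, L, A, S, N}, right has 0 { }.
    Root A: left subtree has 4 nodes {E, F, D, L}, right has 2 {S, N}.
      Root D: left subtree has 2 nodes {E, F}, right has 1 {L}.
        Root F: left subtree has 1 node {E}, right has 0 { }.
      Root S: left subtree has 0 nodes { }, right has 1 {N}.

H, V, A, D, F, E, L, S, N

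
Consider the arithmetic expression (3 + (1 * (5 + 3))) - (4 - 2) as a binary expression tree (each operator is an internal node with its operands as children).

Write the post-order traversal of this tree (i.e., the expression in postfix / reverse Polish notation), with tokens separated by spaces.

Post-order on an expression tree gives postfix notation: for each operator, emit left operand, right operand, then the operator.

3 1 5 3 + * + 4 2 - -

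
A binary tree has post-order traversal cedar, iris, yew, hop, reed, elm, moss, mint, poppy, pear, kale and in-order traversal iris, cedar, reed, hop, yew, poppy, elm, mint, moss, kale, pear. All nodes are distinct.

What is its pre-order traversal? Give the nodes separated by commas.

kale, poppy, reed, iris, cedar, hop, yew, mint, elm, moss, pear

The last element of post-order is the root; it splits in-order into left and right subtrees.
Root kale: left subtree has 9 nodes {iris, cedar, reed, hop, yew, poppy, elm, mint, moss}, right has 1 {pear}.
  Root poppy: left subtree has 5 nodes {iris, cedar, reed, hop, yew}, right has 3 {elm, mint, moss}.
    Root reed: left subtree has 2 nodes {iris, cedar}, right has 2 {hop, yew}.
      Root iris: left subtree has 0 nodes { }, right has 1 {cedar}.
      Root hop: left subtree has 0 nodes { }, right has 1 {yew}.
    Root mint: left subtree has 1 node {elm}, right has 1 {moss}.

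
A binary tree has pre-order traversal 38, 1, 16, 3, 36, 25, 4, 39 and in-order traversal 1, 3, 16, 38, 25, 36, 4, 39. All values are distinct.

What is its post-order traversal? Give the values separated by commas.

The first element of pre-order is the root; it splits in-order into left and right subtrees.
Root 38: left subtree has 3 nodes {1, 3, 16}, right has 4 {25, 36, 4, 39}.
  Root 1: left subtree has 0 nodes { }, right has 2 {3, 16}.
    Root 16: left subtree has 1 node {3}, right has 0 { }.
  Root 36: left subtree has 1 node {25}, right has 2 {4, 39}.
    Root 4: left subtree has 0 nodes { }, right has 1 {39}.

3, 16, 1, 25, 39, 4, 36, 38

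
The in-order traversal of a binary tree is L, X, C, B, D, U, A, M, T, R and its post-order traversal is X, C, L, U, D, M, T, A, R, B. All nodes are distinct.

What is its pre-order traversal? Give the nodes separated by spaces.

The last element of post-order is the root; it splits in-order into left and right subtrees.
Root B: left subtree has 3 nodes {L, X, C}, right has 6 {D, U, A, M, T, R}.
  Root L: left subtree has 0 nodes { }, right has 2 {X, C}.
    Root C: left subtree has 1 node {X}, right has 0 { }.
  Root R: left subtree has 5 nodes {D, U, A, M, T}, right has 0 { }.
    Root A: left subtree has 2 nodes {D, U}, right has 2 {M, T}.
      Root D: left subtree has 0 nodes { }, right has 1 {U}.
      Root T: left subtree has 1 node {M}, right has 0 { }.

B L C X R A D U T M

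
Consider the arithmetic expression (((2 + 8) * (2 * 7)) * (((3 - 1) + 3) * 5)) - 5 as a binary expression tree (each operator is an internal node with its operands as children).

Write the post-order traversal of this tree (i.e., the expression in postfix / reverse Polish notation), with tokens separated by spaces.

2 8 + 2 7 * * 3 1 - 3 + 5 * * 5 -

Post-order on an expression tree gives postfix notation: for each operator, emit left operand, right operand, then the operator.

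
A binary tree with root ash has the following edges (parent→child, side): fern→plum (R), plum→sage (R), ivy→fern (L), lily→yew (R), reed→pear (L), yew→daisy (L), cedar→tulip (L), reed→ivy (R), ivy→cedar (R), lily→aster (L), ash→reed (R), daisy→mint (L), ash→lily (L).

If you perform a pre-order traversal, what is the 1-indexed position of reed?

7

Pre-order visits the node, then its left subtree, then its right subtree.
Visit ash.
At ash: go left to lily.
  Visit lily.
  At lily: go left to aster.
    aster is a leaf — visit aster.
  At lily: go right to yew.
    Visit yew.
    At yew: go left to daisy.
      Visit daisy.
      At daisy: go left to mint.
        mint is a leaf — visit mint.
      At daisy: no right child.
    At yew: no right child.
At ash: go right to reed.
  Visit reed.
  At reed: go left to pear.
    pear is a leaf — visit pear.
  At reed: go right to ivy.
    Visit ivy.
    At ivy: go left to fern.
      Visit fern.
      At fern: no left child.
      At fern: go right to plum.
        Visit plum.
        At plum: no left child.
        At plum: go right to sage.
          sage is a leaf — visit sage.
    At ivy: go right to cedar.
      Visit cedar.
      At cedar: go left to tulip.
        tulip is a leaf — visit tulip.
      At cedar: no right child.
Full pre-order sequence: ash, lily, aster, yew, daisy, mint, reed, pear, ivy, fern, plum, sage, cedar, tulip.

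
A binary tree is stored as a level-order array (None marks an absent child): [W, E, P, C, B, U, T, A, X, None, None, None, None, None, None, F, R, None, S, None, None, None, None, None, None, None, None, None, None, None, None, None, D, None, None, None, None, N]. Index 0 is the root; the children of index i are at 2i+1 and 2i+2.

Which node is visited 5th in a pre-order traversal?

Pre-order visits the node, then its left subtree, then its right subtree.
Visit W.
At W: go left to E.
  Visit E.
  At E: go left to C.
    Visit C.
    At C: go left to A.
      Visit A.
      At A: go left to F.
        Visit F.
        At F: no left child.
        At F: go right to D.
          D is a leaf — visit D.
      At A: go right to R.
        R is a leaf — visit R.
    At C: go right to X.
      Visit X.
      At X: no left child.
      At X: go right to S.
        Visit S.
        At S: go left to N.
          N is a leaf — visit N.
        At S: no right child.
  At E: go right to B.
    B is a leaf — visit B.
At W: go right to P.
  Visit P.
  At P: go left to U.
    U is a leaf — visit U.
  At P: go right to T.
    T is a leaf — visit T.
Full pre-order sequence: W, E, C, A, F, D, R, X, S, N, B, P, U, T.

F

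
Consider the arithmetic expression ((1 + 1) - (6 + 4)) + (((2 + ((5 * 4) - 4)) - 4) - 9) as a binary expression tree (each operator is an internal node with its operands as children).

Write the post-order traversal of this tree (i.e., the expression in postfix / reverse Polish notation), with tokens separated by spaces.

Post-order on an expression tree gives postfix notation: for each operator, emit left operand, right operand, then the operator.

1 1 + 6 4 + - 2 5 4 * 4 - + 4 - 9 - +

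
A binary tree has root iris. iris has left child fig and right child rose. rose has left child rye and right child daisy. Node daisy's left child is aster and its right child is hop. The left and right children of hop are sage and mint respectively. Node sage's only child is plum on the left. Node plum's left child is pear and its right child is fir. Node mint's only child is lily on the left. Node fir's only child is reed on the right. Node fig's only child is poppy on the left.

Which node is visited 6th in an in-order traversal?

In-order visits the left subtree, then the node, then the right subtree.
At iris: go left to fig.
  At fig: go left to poppy.
    poppy is a leaf — visit poppy.
  Visit fig.
  At fig: no right child.
Visit iris.
At iris: go right to rose.
  At rose: go left to rye.
    rye is a leaf — visit rye.
  Visit rose.
  At rose: go right to daisy.
    At daisy: go left to aster.
      aster is a leaf — visit aster.
    Visit daisy.
    At daisy: go right to hop.
      At hop: go left to sage.
        At sage: go left to plum.
          At plum: go left to pear.
            pear is a leaf — visit pear.
          Visit plum.
          At plum: go right to fir.
            At fir: no left child.
            Visit fir.
            At fir: go right to reed.
              reed is a leaf — visit reed.
        Visit sage.
        At sage: no right child.
      Visit hop.
      At hop: go right to mint.
        At mint: go left to lily.
          lily is a leaf — visit lily.
        Visit mint.
        At mint: no right child.
Full in-order sequence: poppy, fig, iris, rye, rose, aster, daisy, pear, plum, fir, reed, sage, hop, lily, mint.

aster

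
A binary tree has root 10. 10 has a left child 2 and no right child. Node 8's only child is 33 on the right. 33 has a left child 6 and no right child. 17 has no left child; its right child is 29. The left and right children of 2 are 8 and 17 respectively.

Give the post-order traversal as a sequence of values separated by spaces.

6 33 8 29 17 2 10

Post-order visits the left subtree, then the right subtree, then the node.
At 10: go left to 2.
  At 2: go left to 8.
    At 8: no left child.
    At 8: go right to 33.
      At 33: go left to 6.
        6 is a leaf — visit 6.
      At 33: no right child.
      Visit 33.
    Visit 8.
  At 2: go right to 17.
    At 17: no left child.
    At 17: go right to 29.
      29 is a leaf — visit 29.
    Visit 17.
  Visit 2.
At 10: no right child.
Visit 10.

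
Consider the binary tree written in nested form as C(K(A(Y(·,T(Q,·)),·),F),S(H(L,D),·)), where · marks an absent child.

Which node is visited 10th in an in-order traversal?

D

In-order visits the left subtree, then the node, then the right subtree.
At C: go left to K.
  At K: go left to A.
    At A: go left to Y.
      At Y: no left child.
      Visit Y.
      At Y: go right to T.
        At T: go left to Q.
          Q is a leaf — visit Q.
        Visit T.
        At T: no right child.
    Visit A.
    At A: no right child.
  Visit K.
  At K: go right to F.
    F is a leaf — visit F.
Visit C.
At C: go right to S.
  At S: go left to H.
    At H: go left to L.
      L is a leaf — visit L.
    Visit H.
    At H: go right to D.
      D is a leaf — visit D.
  Visit S.
  At S: no right child.
Full in-order sequence: Y, Q, T, A, K, F, C, L, H, D, S.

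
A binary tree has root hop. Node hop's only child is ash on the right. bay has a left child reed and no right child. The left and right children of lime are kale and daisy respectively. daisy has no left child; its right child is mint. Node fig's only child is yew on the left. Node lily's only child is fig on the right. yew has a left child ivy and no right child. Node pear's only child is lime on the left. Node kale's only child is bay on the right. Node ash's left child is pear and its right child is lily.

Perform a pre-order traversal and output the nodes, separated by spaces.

Pre-order visits the node, then its left subtree, then its right subtree.
Visit hop.
At hop: no left child.
At hop: go right to ash.
  Visit ash.
  At ash: go left to pear.
    Visit pear.
    At pear: go left to lime.
      Visit lime.
      At lime: go left to kale.
        Visit kale.
        At kale: no left child.
        At kale: go right to bay.
          Visit bay.
          At bay: go left to reed.
            reed is a leaf — visit reed.
          At bay: no right child.
      At lime: go right to daisy.
        Visit daisy.
        At daisy: no left child.
        At daisy: go right to mint.
          mint is a leaf — visit mint.
    At pear: no right child.
  At ash: go right to lily.
    Visit lily.
    At lily: no left child.
    At lily: go right to fig.
      Visit fig.
      At fig: go left to yew.
        Visit yew.
        At yew: go left to ivy.
          ivy is a leaf — visit ivy.
        At yew: no right child.
      At fig: no right child.

hop ash pear lime kale bay reed daisy mint lily fig yew ivy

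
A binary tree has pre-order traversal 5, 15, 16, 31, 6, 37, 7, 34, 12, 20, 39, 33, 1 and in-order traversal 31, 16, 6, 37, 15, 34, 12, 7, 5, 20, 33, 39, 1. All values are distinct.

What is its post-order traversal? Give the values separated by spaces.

31 37 6 16 12 34 7 15 33 1 39 20 5

The first element of pre-order is the root; it splits in-order into left and right subtrees.
Root 5: left subtree has 8 nodes {31, 16, 6, 37, 15, 34, 12, 7}, right has 4 {20, 33, 39, 1}.
  Root 15: left subtree has 4 nodes {31, 16, 6, 37}, right has 3 {34, 12, 7}.
    Root 16: left subtree has 1 node {31}, right has 2 {6, 37}.
      Root 6: left subtree has 0 nodes { }, right has 1 {37}.
    Root 7: left subtree has 2 nodes {34, 12}, right has 0 { }.
      Root 34: left subtree has 0 nodes { }, right has 1 {12}.
  Root 20: left subtree has 0 nodes { }, right has 3 {33, 39, 1}.
    Root 39: left subtree has 1 node {33}, right has 1 {1}.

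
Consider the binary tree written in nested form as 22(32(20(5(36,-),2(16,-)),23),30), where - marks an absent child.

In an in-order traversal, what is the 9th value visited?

30

In-order visits the left subtree, then the node, then the right subtree.
At 22: go left to 32.
  At 32: go left to 20.
    At 20: go left to 5.
      At 5: go left to 36.
        36 is a leaf — visit 36.
      Visit 5.
      At 5: no right child.
    Visit 20.
    At 20: go right to 2.
      At 2: go left to 16.
        16 is a leaf — visit 16.
      Visit 2.
      At 2: no right child.
  Visit 32.
  At 32: go right to 23.
    23 is a leaf — visit 23.
Visit 22.
At 22: go right to 30.
  30 is a leaf — visit 30.
Full in-order sequence: 36, 5, 20, 16, 2, 32, 23, 22, 30.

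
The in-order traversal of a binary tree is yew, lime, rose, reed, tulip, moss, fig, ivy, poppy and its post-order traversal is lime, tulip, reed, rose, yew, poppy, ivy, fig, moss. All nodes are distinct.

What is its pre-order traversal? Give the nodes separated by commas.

moss, yew, rose, lime, reed, tulip, fig, ivy, poppy

The last element of post-order is the root; it splits in-order into left and right subtrees.
Root moss: left subtree has 5 nodes {yew, lime, rose, reed, tulip}, right has 3 {fig, ivy, poppy}.
  Root yew: left subtree has 0 nodes { }, right has 4 {lime, rose, reed, tulip}.
    Root rose: left subtree has 1 node {lime}, right has 2 {reed, tulip}.
      Root reed: left subtree has 0 nodes { }, right has 1 {tulip}.
  Root fig: left subtree has 0 nodes { }, right has 2 {ivy, poppy}.
    Root ivy: left subtree has 0 nodes { }, right has 1 {poppy}.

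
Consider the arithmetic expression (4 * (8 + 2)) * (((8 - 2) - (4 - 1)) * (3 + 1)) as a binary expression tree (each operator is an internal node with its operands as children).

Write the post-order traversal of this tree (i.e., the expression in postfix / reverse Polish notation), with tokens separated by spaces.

Post-order on an expression tree gives postfix notation: for each operator, emit left operand, right operand, then the operator.

4 8 2 + * 8 2 - 4 1 - - 3 1 + * *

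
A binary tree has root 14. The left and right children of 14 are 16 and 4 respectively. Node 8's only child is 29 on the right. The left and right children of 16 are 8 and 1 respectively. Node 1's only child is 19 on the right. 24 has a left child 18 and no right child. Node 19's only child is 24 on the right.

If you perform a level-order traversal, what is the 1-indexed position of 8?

4

Level-order visits nodes level by level from the root, left to right within each level.
Level 0: 14
Level 1: 16, 4
Level 2: 8, 1
Level 3: 29, 19
Level 4: 24
Level 5: 18
Full level-order sequence: 14, 16, 4, 8, 1, 29, 19, 24, 18.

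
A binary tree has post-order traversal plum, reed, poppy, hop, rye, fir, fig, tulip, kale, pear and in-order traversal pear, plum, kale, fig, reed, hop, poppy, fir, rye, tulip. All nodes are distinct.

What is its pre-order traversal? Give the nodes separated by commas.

The last element of post-order is the root; it splits in-order into left and right subtrees.
Root pear: left subtree has 0 nodes { }, right has 9 {plum, kale, fig, reed, hop, poppy, fir, rye, tulip}.
  Root kale: left subtree has 1 node {plum}, right has 7 {fig, reed, hop, poppy, fir, rye, tulip}.
    Root tulip: left subtree has 6 nodes {fig, reed, hop, poppy, fir, rye}, right has 0 { }.
      Root fig: left subtree has 0 nodes { }, right has 5 {reed, hop, poppy, fir, rye}.
        Root fir: left subtree has 3 nodes {reed, hop, poppy}, right has 1 {rye}.
          Root hop: left subtree has 1 node {reed}, right has 1 {poppy}.

pear, kale, plum, tulip, fig, fir, hop, reed, poppy, rye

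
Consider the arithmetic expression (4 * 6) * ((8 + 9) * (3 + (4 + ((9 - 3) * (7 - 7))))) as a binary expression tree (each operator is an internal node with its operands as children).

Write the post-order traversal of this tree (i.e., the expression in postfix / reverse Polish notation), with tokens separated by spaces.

Post-order on an expression tree gives postfix notation: for each operator, emit left operand, right operand, then the operator.

4 6 * 8 9 + 3 4 9 3 - 7 7 - * + + * *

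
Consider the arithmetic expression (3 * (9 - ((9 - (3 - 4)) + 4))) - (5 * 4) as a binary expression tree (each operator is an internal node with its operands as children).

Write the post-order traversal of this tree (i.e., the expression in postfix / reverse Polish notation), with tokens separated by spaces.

3 9 9 3 4 - - 4 + - * 5 4 * -

Post-order on an expression tree gives postfix notation: for each operator, emit left operand, right operand, then the operator.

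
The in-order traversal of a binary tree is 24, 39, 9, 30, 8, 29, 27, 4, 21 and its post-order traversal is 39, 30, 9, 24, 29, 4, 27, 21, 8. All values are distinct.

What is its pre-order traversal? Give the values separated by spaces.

The last element of post-order is the root; it splits in-order into left and right subtrees.
Root 8: left subtree has 4 nodes {24, 39, 9, 30}, right has 4 {29, 27, 4, 21}.
  Root 24: left subtree has 0 nodes { }, right has 3 {39, 9, 30}.
    Root 9: left subtree has 1 node {39}, right has 1 {30}.
  Root 21: left subtree has 3 nodes {29, 27, 4}, right has 0 { }.
    Root 27: left subtree has 1 node {29}, right has 1 {4}.

8 24 9 39 30 21 27 29 4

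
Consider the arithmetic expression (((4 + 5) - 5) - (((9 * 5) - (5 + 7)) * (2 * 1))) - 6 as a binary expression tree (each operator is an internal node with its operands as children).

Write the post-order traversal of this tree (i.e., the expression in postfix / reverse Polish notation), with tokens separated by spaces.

Post-order on an expression tree gives postfix notation: for each operator, emit left operand, right operand, then the operator.

4 5 + 5 - 9 5 * 5 7 + - 2 1 * * - 6 -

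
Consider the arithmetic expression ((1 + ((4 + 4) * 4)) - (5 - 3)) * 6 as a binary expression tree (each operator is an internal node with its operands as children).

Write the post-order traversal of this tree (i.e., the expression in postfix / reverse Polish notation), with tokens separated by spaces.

Post-order on an expression tree gives postfix notation: for each operator, emit left operand, right operand, then the operator.

1 4 4 + 4 * + 5 3 - - 6 *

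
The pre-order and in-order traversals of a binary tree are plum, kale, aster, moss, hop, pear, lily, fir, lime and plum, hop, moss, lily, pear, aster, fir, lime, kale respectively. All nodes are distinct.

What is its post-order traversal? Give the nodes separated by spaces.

The first element of pre-order is the root; it splits in-order into left and right subtrees.
Root plum: left subtree has 0 nodes { }, right has 8 {hop, moss, lily, pear, aster, fir, lime, kale}.
  Root kale: left subtree has 7 nodes {hop, moss, lily, pear, aster, fir, lime}, right has 0 { }.
    Root aster: left subtree has 4 nodes {hop, moss, lily, pear}, right has 2 {fir, lime}.
      Root moss: left subtree has 1 node {hop}, right has 2 {lily, pear}.
        Root pear: left subtree has 1 node {lily}, right has 0 { }.
      Root fir: left subtree has 0 nodes { }, right has 1 {lime}.

hop lily pear moss lime fir aster kale plum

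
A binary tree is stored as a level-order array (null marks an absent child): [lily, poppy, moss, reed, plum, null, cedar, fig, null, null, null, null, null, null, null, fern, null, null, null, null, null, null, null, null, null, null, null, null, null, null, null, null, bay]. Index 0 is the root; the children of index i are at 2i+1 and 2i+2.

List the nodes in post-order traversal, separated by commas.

Post-order visits the left subtree, then the right subtree, then the node.
At lily: go left to poppy.
  At poppy: go left to reed.
    At reed: go left to fig.
      At fig: go left to fern.
        At fern: no left child.
        At fern: go right to bay.
          bay is a leaf — visit bay.
        Visit fern.
      At fig: no right child.
      Visit fig.
    At reed: no right child.
    Visit reed.
  At poppy: go right to plum.
    plum is a leaf — visit plum.
  Visit poppy.
At lily: go right to moss.
  At moss: no left child.
  At moss: go right to cedar.
    cedar is a leaf — visit cedar.
  Visit moss.
Visit lily.

bay, fern, fig, reed, plum, poppy, cedar, moss, lily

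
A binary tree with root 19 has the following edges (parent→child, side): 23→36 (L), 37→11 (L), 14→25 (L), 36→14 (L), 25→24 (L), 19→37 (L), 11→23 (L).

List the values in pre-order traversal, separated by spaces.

19 37 11 23 36 14 25 24

Pre-order visits the node, then its left subtree, then its right subtree.
Visit 19.
At 19: go left to 37.
  Visit 37.
  At 37: go left to 11.
    Visit 11.
    At 11: go left to 23.
      Visit 23.
      At 23: go left to 36.
        Visit 36.
        At 36: go left to 14.
          Visit 14.
          At 14: go left to 25.
            Visit 25.
            At 25: go left to 24.
              24 is a leaf — visit 24.
            At 25: no right child.
          At 14: no right child.
        At 36: no right child.
      At 23: no right child.
    At 11: no right child.
  At 37: no right child.
At 19: no right child.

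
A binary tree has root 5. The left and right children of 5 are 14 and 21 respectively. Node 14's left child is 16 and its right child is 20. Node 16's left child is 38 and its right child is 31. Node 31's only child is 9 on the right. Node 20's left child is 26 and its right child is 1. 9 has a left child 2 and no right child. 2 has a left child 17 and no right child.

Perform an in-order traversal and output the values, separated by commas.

In-order visits the left subtree, then the node, then the right subtree.
At 5: go left to 14.
  At 14: go left to 16.
    At 16: go left to 38.
      38 is a leaf — visit 38.
    Visit 16.
    At 16: go right to 31.
      At 31: no left child.
      Visit 31.
      At 31: go right to 9.
        At 9: go left to 2.
          At 2: go left to 17.
            17 is a leaf — visit 17.
          Visit 2.
          At 2: no right child.
        Visit 9.
        At 9: no right child.
  Visit 14.
  At 14: go right to 20.
    At 20: go left to 26.
      26 is a leaf — visit 26.
    Visit 20.
    At 20: go right to 1.
      1 is a leaf — visit 1.
Visit 5.
At 5: go right to 21.
  21 is a leaf — visit 21.

38, 16, 31, 17, 2, 9, 14, 26, 20, 1, 5, 21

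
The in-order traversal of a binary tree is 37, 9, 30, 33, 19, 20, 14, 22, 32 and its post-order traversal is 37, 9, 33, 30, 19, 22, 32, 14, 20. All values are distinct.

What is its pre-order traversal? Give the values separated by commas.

The last element of post-order is the root; it splits in-order into left and right subtrees.
Root 20: left subtree has 5 nodes {37, 9, 30, 33, 19}, right has 3 {14, 22, 32}.
  Root 19: left subtree has 4 nodes {37, 9, 30, 33}, right has 0 { }.
    Root 30: left subtree has 2 nodes {37, 9}, right has 1 {33}.
      Root 9: left subtree has 1 node {37}, right has 0 { }.
  Root 14: left subtree has 0 nodes { }, right has 2 {22, 32}.
    Root 32: left subtree has 1 node {22}, right has 0 { }.

20, 19, 30, 9, 37, 33, 14, 32, 22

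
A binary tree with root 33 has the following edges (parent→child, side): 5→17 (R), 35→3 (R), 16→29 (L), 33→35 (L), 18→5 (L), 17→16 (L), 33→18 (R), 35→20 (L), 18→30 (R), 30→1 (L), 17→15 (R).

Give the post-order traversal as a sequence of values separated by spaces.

20 3 35 29 16 15 17 5 1 30 18 33

Post-order visits the left subtree, then the right subtree, then the node.
At 33: go left to 35.
  At 35: go left to 20.
    20 is a leaf — visit 20.
  At 35: go right to 3.
    3 is a leaf — visit 3.
  Visit 35.
At 33: go right to 18.
  At 18: go left to 5.
    At 5: no left child.
    At 5: go right to 17.
      At 17: go left to 16.
        At 16: go left to 29.
          29 is a leaf — visit 29.
        At 16: no right child.
        Visit 16.
      At 17: go right to 15.
        15 is a leaf — visit 15.
      Visit 17.
    Visit 5.
  At 18: go right to 30.
    At 30: go left to 1.
      1 is a leaf — visit 1.
    At 30: no right child.
    Visit 30.
  Visit 18.
Visit 33.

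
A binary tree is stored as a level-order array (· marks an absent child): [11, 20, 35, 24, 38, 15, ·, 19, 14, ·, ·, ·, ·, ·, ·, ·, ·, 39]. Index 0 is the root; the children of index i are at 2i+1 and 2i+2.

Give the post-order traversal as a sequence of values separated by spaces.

19 39 14 24 38 20 15 35 11

Post-order visits the left subtree, then the right subtree, then the node.
At 11: go left to 20.
  At 20: go left to 24.
    At 24: go left to 19.
      19 is a leaf — visit 19.
    At 24: go right to 14.
      At 14: go left to 39.
        39 is a leaf — visit 39.
      At 14: no right child.
      Visit 14.
    Visit 24.
  At 20: go right to 38.
    38 is a leaf — visit 38.
  Visit 20.
At 11: go right to 35.
  At 35: go left to 15.
    15 is a leaf — visit 15.
  At 35: no right child.
  Visit 35.
Visit 11.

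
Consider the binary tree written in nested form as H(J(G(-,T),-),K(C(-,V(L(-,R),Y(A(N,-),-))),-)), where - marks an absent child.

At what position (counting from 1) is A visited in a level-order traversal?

11

Level-order visits nodes level by level from the root, left to right within each level.
Level 0: H
Level 1: J, K
Level 2: G, C
Level 3: T, V
Level 4: L, Y
Level 5: R, A
Level 6: N
Full level-order sequence: H, J, K, G, C, T, V, L, Y, R, A, N.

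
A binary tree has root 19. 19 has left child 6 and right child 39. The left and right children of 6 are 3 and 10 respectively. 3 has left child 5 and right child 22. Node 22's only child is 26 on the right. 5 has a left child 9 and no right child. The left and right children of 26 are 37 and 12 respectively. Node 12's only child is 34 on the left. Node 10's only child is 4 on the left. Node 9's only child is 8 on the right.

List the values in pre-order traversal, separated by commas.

19, 6, 3, 5, 9, 8, 22, 26, 37, 12, 34, 10, 4, 39

Pre-order visits the node, then its left subtree, then its right subtree.
Visit 19.
At 19: go left to 6.
  Visit 6.
  At 6: go left to 3.
    Visit 3.
    At 3: go left to 5.
      Visit 5.
      At 5: go left to 9.
        Visit 9.
        At 9: no left child.
        At 9: go right to 8.
          8 is a leaf — visit 8.
      At 5: no right child.
    At 3: go right to 22.
      Visit 22.
      At 22: no left child.
      At 22: go right to 26.
        Visit 26.
        At 26: go left to 37.
          37 is a leaf — visit 37.
        At 26: go right to 12.
          Visit 12.
          At 12: go left to 34.
            34 is a leaf — visit 34.
          At 12: no right child.
  At 6: go right to 10.
    Visit 10.
    At 10: go left to 4.
      4 is a leaf — visit 4.
    At 10: no right child.
At 19: go right to 39.
  39 is a leaf — visit 39.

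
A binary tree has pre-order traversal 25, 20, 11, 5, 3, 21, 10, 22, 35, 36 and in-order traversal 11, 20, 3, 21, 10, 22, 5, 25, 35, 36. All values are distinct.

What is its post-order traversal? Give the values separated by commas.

11, 22, 10, 21, 3, 5, 20, 36, 35, 25

The first element of pre-order is the root; it splits in-order into left and right subtrees.
Root 25: left subtree has 7 nodes {11, 20, 3, 21, 10, 22, 5}, right has 2 {35, 36}.
  Root 20: left subtree has 1 node {11}, right has 5 {3, 21, 10, 22, 5}.
    Root 5: left subtree has 4 nodes {3, 21, 10, 22}, right has 0 { }.
      Root 3: left subtree has 0 nodes { }, right has 3 {21, 10, 22}.
        Root 21: left subtree has 0 nodes { }, right has 2 {10, 22}.
          Root 10: left subtree has 0 nodes { }, right has 1 {22}.
  Root 35: left subtree has 0 nodes { }, right has 1 {36}.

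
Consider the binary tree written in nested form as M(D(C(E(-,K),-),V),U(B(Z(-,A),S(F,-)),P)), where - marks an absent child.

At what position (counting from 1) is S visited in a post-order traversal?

9

Post-order visits the left subtree, then the right subtree, then the node.
At M: go left to D.
  At D: go left to C.
    At C: go left to E.
      At E: no left child.
      At E: go right to K.
        K is a leaf — visit K.
      Visit E.
    At C: no right child.
    Visit C.
  At D: go right to V.
    V is a leaf — visit V.
  Visit D.
At M: go right to U.
  At U: go left to B.
    At B: go left to Z.
      At Z: no left child.
      At Z: go right to A.
        A is a leaf — visit A.
      Visit Z.
    At B: go right to S.
      At S: go left to F.
        F is a leaf — visit F.
      At S: no right child.
      Visit S.
    Visit B.
  At U: go right to P.
    P is a leaf — visit P.
  Visit U.
Visit M.
Full post-order sequence: K, E, C, V, D, A, Z, F, S, B, P, U, M.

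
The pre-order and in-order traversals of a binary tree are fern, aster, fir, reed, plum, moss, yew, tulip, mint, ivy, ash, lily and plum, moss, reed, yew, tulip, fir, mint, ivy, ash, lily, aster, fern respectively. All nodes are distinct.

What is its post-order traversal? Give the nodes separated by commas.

The first element of pre-order is the root; it splits in-order into left and right subtrees.
Root fern: left subtree has 11 nodes {plum, moss, reed, yew, tulip, fir, mint, ivy, ash, lily, aster}, right has 0 { }.
  Root aster: left subtree has 10 nodes {plum, moss, reed, yew, tulip, fir, mint, ivy, ash, lily}, right has 0 { }.
    Root fir: left subtree has 5 nodes {plum, moss, reed, yew, tulip}, right has 4 {mint, ivy, ash, lily}.
      Root reed: left subtree has 2 nodes {plum, moss}, right has 2 {yew, tulip}.
        Root plum: left subtree has 0 nodes { }, right has 1 {moss}.
        Root yew: left subtree has 0 nodes { }, right has 1 {tulip}.
      Root mint: left subtree has 0 nodes { }, right has 3 {ivy, ash, lily}.
        Root ivy: left subtree has 0 nodes { }, right has 2 {ash, lily}.
          Root ash: left subtree has 0 nodes { }, right has 1 {lily}.

moss, plum, tulip, yew, reed, lily, ash, ivy, mint, fir, aster, fern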